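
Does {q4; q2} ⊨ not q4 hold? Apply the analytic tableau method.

Initial set: {q4; q2; not not q4}.
○ open, literals {q2=1, q4=1}.
0 branches closed, 1 open.
An open branch gives a countermodel: q2=1, q4=1 (unmentioned atoms arbitrary); the premises hold there but the conclusion fails.

No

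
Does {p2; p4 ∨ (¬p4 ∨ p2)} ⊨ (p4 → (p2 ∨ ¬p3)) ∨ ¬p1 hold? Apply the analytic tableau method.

Yes

Initial set: {T p2; T (p4 ∨ (¬p4 ∨ p2)); F ((p4 → (p2 ∨ ¬p3)) ∨ ¬p1)}.
F ((p4 → (p2 ∨ ¬p3)) ∨ ¬p1): α-rule — add F (p4 → (p2 ∨ ¬p3)), F ¬p1.
F (p4 → (p2 ∨ ¬p3)): α-rule — add T p4, F (p2 ∨ ¬p3).
F (p2 ∨ ¬p3): α-rule — add F p2, F ¬p3.
× closes — contains both p2 and ¬p2.
All 1 branch closes.
Every branch closed, so the premises entail the conclusion.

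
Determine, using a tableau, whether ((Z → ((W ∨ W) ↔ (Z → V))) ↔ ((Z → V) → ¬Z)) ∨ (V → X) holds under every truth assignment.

Not valid

Assume the negation and expand:
Initial set: {¬(((Z → ((W ∨ W) ↔ (Z → V))) ↔ ((Z → V) → ¬Z)) ∨ (V → X))}.
¬(((Z → ((W ∨ W) ↔ (Z → V))) ↔ ((Z → V) → ¬Z)) ∨ (V → X)): α-rule — add ¬((Z → ((W ∨ W) ↔ (Z → V))) ↔ ((Z → V) → ¬Z)), ¬(V → X).
¬(V → X): α-rule — add V, ¬X.
¬((Z → ((W ∨ W) ↔ (Z → V))) ↔ ((Z → V) → ¬Z)): β-rule — branch into (Z → ((W ∨ W) ↔ (Z → V))), ¬((Z → V) → ¬Z)  //  ¬(Z → ((W ∨ W) ↔ (Z → V))), ((Z → V) → ¬Z).
  branch 1 (add (Z → ((W ∨ W) ↔ (Z → V))), ¬((Z → V) → ¬Z)):
    ¬((Z → V) → ¬Z): α-rule — add (Z → V), ¬¬Z.
    (Z → ((W ∨ W) ↔ (Z → V))): β-rule — branch into ¬Z  //  ((W ∨ W) ↔ (Z → V)).
      branch 1.1 (add ¬Z):
        × closes — contains both Z and ¬Z.
      branch 1.2 (add ((W ∨ W) ↔ (Z → V))):
        (Z → V): β-rule — branch into ¬Z  //  V.
          branch 1.2.1 (add ¬Z):
            × closes — contains both Z and ¬Z.
          branch 1.2.2 (add V):
            ((W ∨ W) ↔ (Z → V)): β-rule — branch into (W ∨ W), (Z → V)  //  ¬(W ∨ W), ¬(Z → V).
              branch 1.2.2.1 (add (W ∨ W), (Z → V)):
                (W ∨ W): β-rule — branch into W  //  W.
                  branch 1.2.2.1.1 (add W):
                    (Z → V): β-rule — branch into ¬Z  //  V.
                      branch 1.2.2.1.1.1 (add ¬Z):
                        × closes — contains both Z and ¬Z.
                      branch 1.2.2.1.1.2 (add V):
                        ○ open, literals {V=1, W=1, X=0, Z=1}.
                  branch 1.2.2.1.2 (add W):
                    (Z → V): β-rule — branch into ¬Z  //  V.
                      branch 1.2.2.1.2.1 (add ¬Z):
                        × closes — contains both Z and ¬Z.
                      branch 1.2.2.1.2.2 (add V):
                        ○ open, literals {V=1, W=1, X=0, Z=1}.
              branch 1.2.2.2 (add ¬(W ∨ W), ¬(Z → V)):
                ¬(W ∨ W): α-rule — add ¬W, ¬W.
                ¬(Z → V): α-rule — add Z, ¬V.
                × closes — contains both V and ¬V.
  branch 2 (add ¬(Z → ((W ∨ W) ↔ (Z → V))), ((Z → V) → ¬Z)):
    ¬(Z → ((W ∨ W) ↔ (Z → V))): α-rule — add Z, ¬((W ∨ W) ↔ (Z → V)).
    ((Z → V) → ¬Z): β-rule — branch into ¬(Z → V)  //  ¬Z.
      branch 2.1 (add ¬(Z → V)):
        ¬(Z → V): α-rule — add Z, ¬V.
        × closes — contains both V and ¬V.
      branch 2.2 (add ¬Z):
        × closes — contains both Z and ¬Z.
7 branches closed, 2 open.
An open branch gives a countermodel: V=1, W=1, X=0, Z=1 (unmentioned atoms arbitrary); under it the original formula is false.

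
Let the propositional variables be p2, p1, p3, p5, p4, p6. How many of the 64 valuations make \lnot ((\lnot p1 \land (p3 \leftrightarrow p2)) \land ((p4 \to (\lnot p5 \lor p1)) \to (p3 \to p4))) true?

Initial set: {\lnot ((\lnot p1 \land (p3 \leftrightarrow p2)) \land ((p4 \to (\lnot p5 \lor p1)) \to (p3 \to p4)))}.
\lnot ((\lnot p1 \land (p3 \leftrightarrow p2)) \land ((p4 \to (\lnot p5 \lor p1)) \to (p3 \to p4))): β-rule — branch into \lnot (\lnot p1 \land (p3 \leftrightarrow p2))  //  \lnot ((p4 \to (\lnot p5 \lor p1)) \to (p3 \to p4)).
  branch 1 (add \lnot (\lnot p1 \land (p3 \leftrightarrow p2))):
    \lnot (\lnot p1 \land (p3 \leftrightarrow p2)): β-rule — branch into \lnot \lnot p1  //  \lnot (p3 \leftrightarrow p2).
      branch 1.1 (add \lnot \lnot p1):
        ○ open, literals {p1=T}.
      branch 1.2 (add \lnot (p3 \leftrightarrow p2)):
        \lnot (p3 \leftrightarrow p2): β-rule — branch into p3, \lnot p2  //  \lnot p3, p2.
          branch 1.2.1 (add p3, \lnot p2):
            ○ open, literals {p2=F, p3=T}.
          branch 1.2.2 (add \lnot p3, p2):
            ○ open, literals {p2=T, p3=F}.
  branch 2 (add \lnot ((p4 \to (\lnot p5 \lor p1)) \to (p3 \to p4))):
    \lnot ((p4 \to (\lnot p5 \lor p1)) \to (p3 \to p4)): α-rule — add (p4 \to (\lnot p5 \lor p1)), \lnot (p3 \to p4).
    \lnot (p3 \to p4): α-rule — add p3, \lnot p4.
    (p4 \to (\lnot p5 \lor p1)): β-rule — branch into \lnot p4  //  (\lnot p5 \lor p1).
      branch 2.1 (add \lnot p4):
        ○ open, literals {p3=T, p4=F}.
      branch 2.2 (add (\lnot p5 \lor p1)):
        (\lnot p5 \lor p1): β-rule — branch into \lnot p5  //  p1.
          branch 2.2.1 (add \lnot p5):
            ○ open, literals {p3=T, p4=F, p5=F}.
          branch 2.2.2 (add p1):
            ○ open, literals {p1=T, p3=T, p4=F}.
0 branches closed, 6 open.
Each open branch fixes some atoms; the unmentioned ones are free. Counting distinct full assignments: branch {p1=T} (p2, p3, p5, p4, p6) contributes 32 new; branch {p2=F, p3=T} (p1, p5, p4, p6) contributes 8 new; branch {p2=T, p3=F} (p1, p5, p4, p6) contributes 8 new; branch {p3=T, p4=F} (p2, p1, p5, p6) contributes 4 new; branch {p3=T, p4=F, p5=F} (p2, p1, p6) contributes 0 new; branch {p1=T, p3=T, p4=F} (p2, p5, p6) contributes 0 new. Total: 52.

52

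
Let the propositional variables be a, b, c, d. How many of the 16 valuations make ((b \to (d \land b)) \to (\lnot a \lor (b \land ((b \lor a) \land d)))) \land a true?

4

Initial set: {(((b \to (d \land b)) \to (\lnot a \lor (b \land ((b \lor a) \land d)))) \land a)}.
(((b \to (d \land b)) \to (\lnot a \lor (b \land ((b \lor a) \land d)))) \land a): α-rule — add ((b \to (d \land b)) \to (\lnot a \lor (b \land ((b \lor a) \land d)))), a.
((b \to (d \land b)) \to (\lnot a \lor (b \land ((b \lor a) \land d)))): β-rule — branch into \lnot (b \to (d \land b))  //  (\lnot a \lor (b \land ((b \lor a) \land d))).
  branch 1 (add \lnot (b \to (d \land b))):
    \lnot (b \to (d \land b)): α-rule — add b, \lnot (d \land b).
    \lnot (d \land b): β-rule — branch into \lnot d  //  \lnot b.
      branch 1.1 (add \lnot d):
        ○ open, literals {a=true, b=true, d=false}.
      branch 1.2 (add \lnot b):
        × closes — contains both b and \lnot b.
  branch 2 (add (\lnot a \lor (b \land ((b \lor a) \land d)))):
    (\lnot a \lor (b \land ((b \lor a) \land d))): β-rule — branch into \lnot a  //  (b \land ((b \lor a) \land d)).
      branch 2.1 (add \lnot a):
        × closes — contains both a and \lnot a.
      branch 2.2 (add (b \land ((b \lor a) \land d))):
        (b \land ((b \lor a) \land d)): α-rule — add b, ((b \lor a) \land d).
        ((b \lor a) \land d): α-rule — add (b \lor a), d.
        (b \lor a): β-rule — branch into b  //  a.
          branch 2.2.1 (add b):
            ○ open, literals {a=true, b=true, d=true}.
          branch 2.2.2 (add a):
            ○ open, literals {a=true, b=true, d=true}.
2 branches closed, 3 open.
Each open branch fixes some atoms; the unmentioned ones are free. Counting distinct full assignments: branch {a=true, b=true, d=false} (c) contributes 2 new; branch {a=true, b=true, d=true} (c) contributes 2 new; branch {a=true, b=true, d=true} (c) contributes 0 new. Total: 4.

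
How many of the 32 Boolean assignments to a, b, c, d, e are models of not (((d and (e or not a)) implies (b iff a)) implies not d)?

Initial set: {T not (((d and (e or not a)) implies (b iff a)) implies not d)}.
T not (((d and (e or not a)) implies (b iff a)) implies not d): α-rule — add T ((d and (e or not a)) implies (b iff a)), F not d.
T ((d and (e or not a)) implies (b iff a)): β-rule — branch into F (d and (e or not a))  //  T (b iff a).
  branch 1 (add F (d and (e or not a))):
    F (d and (e or not a)): β-rule — branch into F d  //  F (e or not a).
      branch 1.1 (add F d):
        × closes — contains both d and not d.
      branch 1.2 (add F (e or not a)):
        F (e or not a): α-rule — add F e, F not a.
        ○ open, literals {a=T, d=T, e=F}.
  branch 2 (add T (b iff a)):
    T (b iff a): β-rule — branch into T b, T a  //  F b, F a.
      branch 2.1 (add T b, T a):
        ○ open, literals {a=T, b=T, d=T}.
      branch 2.2 (add F b, F a):
        ○ open, literals {a=F, b=F, d=T}.
1 branch closed, 3 open.
Each open branch fixes some atoms; the unmentioned ones are free. Counting distinct full assignments: branch {a=T, d=T, e=F} (b, c) contributes 4 new; branch {a=T, b=T, d=T} (c, e) contributes 2 new; branch {a=F, b=F, d=T} (c, e) contributes 4 new. Total: 10.

10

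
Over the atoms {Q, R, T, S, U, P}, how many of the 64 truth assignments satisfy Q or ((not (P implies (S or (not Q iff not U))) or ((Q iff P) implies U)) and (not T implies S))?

Initial set: {(Q or ((not (P implies (S or (not Q iff not U))) or ((Q iff P) implies U)) and (not T implies S)))}.
(Q or ((not (P implies (S or (not Q iff not U))) or ((Q iff P) implies U)) and (not T implies S))): β-rule — branch into Q  //  ((not (P implies (S or (not Q iff not U))) or ((Q iff P) implies U)) and (not T implies S)).
  branch 1 (add Q):
    ○ open, literals {Q=T}.
  branch 2 (add ((not (P implies (S or (not Q iff not U))) or ((Q iff P) implies U)) and (not T implies S))):
    ((not (P implies (S or (not Q iff not U))) or ((Q iff P) implies U)) and (not T implies S)): α-rule — add (not (P implies (S or (not Q iff not U))) or ((Q iff P) implies U)), (not T implies S).
    (not (P implies (S or (not Q iff not U))) or ((Q iff P) implies U)): β-rule — branch into not (P implies (S or (not Q iff not U)))  //  ((Q iff P) implies U).
      branch 2.1 (add not (P implies (S or (not Q iff not U)))):
        not (P implies (S or (not Q iff not U))): α-rule — add P, not (S or (not Q iff not U)).
        not (S or (not Q iff not U)): α-rule — add not S, not (not Q iff not U).
        (not T implies S): β-rule — branch into not not T  //  S.
          branch 2.1.1 (add not not T):
            not (not Q iff not U): β-rule — branch into not Q, not not U  //  not not Q, not U.
              branch 2.1.1.1 (add not Q, not not U):
                ○ open, literals {P=T, Q=F, S=F, T=T, U=T}.
              branch 2.1.1.2 (add not not Q, not U):
                ○ open, literals {P=T, Q=T, S=F, T=T, U=F}.
          branch 2.1.2 (add S):
            × closes — contains both S and not S.
      branch 2.2 (add ((Q iff P) implies U)):
        (not T implies S): β-rule — branch into not not T  //  S.
          branch 2.2.1 (add not not T):
            ((Q iff P) implies U): β-rule — branch into not (Q iff P)  //  U.
              branch 2.2.1.1 (add not (Q iff P)):
                not (Q iff P): β-rule — branch into Q, not P  //  not Q, P.
                  branch 2.2.1.1.1 (add Q, not P):
                    ○ open, literals {P=F, Q=T, T=T}.
                  branch 2.2.1.1.2 (add not Q, P):
                    ○ open, literals {P=T, Q=F, T=T}.
              branch 2.2.1.2 (add U):
                ○ open, literals {T=T, U=T}.
          branch 2.2.2 (add S):
            ((Q iff P) implies U): β-rule — branch into not (Q iff P)  //  U.
              branch 2.2.2.1 (add not (Q iff P)):
                not (Q iff P): β-rule — branch into Q, not P  //  not Q, P.
                  branch 2.2.2.1.1 (add Q, not P):
                    ○ open, literals {P=F, Q=T, S=T}.
                  branch 2.2.2.1.2 (add not Q, P):
                    ○ open, literals {P=T, Q=F, S=T}.
              branch 2.2.2.2 (add U):
                ○ open, literals {S=T, U=T}.
1 branch closed, 9 open.
Each open branch fixes some atoms; the unmentioned ones are free. Counting distinct full assignments: branch {Q=T} (R, T, S, U, P) contributes 32 new; branch {P=T, Q=F, S=F, T=T, U=T} (R) contributes 2 new; branch {P=T, Q=T, S=F, T=T, U=F} (R) contributes 0 new; branch {P=F, Q=T, T=T} (R, S, U) contributes 0 new; branch {P=T, Q=F, T=T} (R, S, U) contributes 6 new; branch {T=T, U=T} (Q, R, S, P) contributes 4 new; branch {P=F, Q=T, S=T} (R, T, U) contributes 0 new; branch {P=T, Q=F, S=T} (R, T, U) contributes 4 new; branch {S=T, U=T} (Q, R, T, P) contributes 2 new. Total: 50.

50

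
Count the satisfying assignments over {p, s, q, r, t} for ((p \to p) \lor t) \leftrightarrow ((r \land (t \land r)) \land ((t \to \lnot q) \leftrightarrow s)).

Initial set: {(((p \to p) \lor t) \leftrightarrow ((r \land (t \land r)) \land ((t \to \lnot q) \leftrightarrow s)))}.
(((p \to p) \lor t) \leftrightarrow ((r \land (t \land r)) \land ((t \to \lnot q) \leftrightarrow s))): β-rule — branch into ((p \to p) \lor t), ((r \land (t \land r)) \land ((t \to \lnot q) \leftrightarrow s))  //  \lnot ((p \to p) \lor t), \lnot ((r \land (t \land r)) \land ((t \to \lnot q) \leftrightarrow s)).
  branch 1 (add ((p \to p) \lor t), ((r \land (t \land r)) \land ((t \to \lnot q) \leftrightarrow s))):
    ((r \land (t \land r)) \land ((t \to \lnot q) \leftrightarrow s)): α-rule — add (r \land (t \land r)), ((t \to \lnot q) \leftrightarrow s).
    (r \land (t \land r)): α-rule — add r, (t \land r).
    (t \land r): α-rule — add t, r.
    ((p \to p) \lor t): β-rule — branch into (p \to p)  //  t.
      branch 1.1 (add (p \to p)):
        ((t \to \lnot q) \leftrightarrow s): β-rule — branch into (t \to \lnot q), s  //  \lnot (t \to \lnot q), \lnot s.
          branch 1.1.1 (add (t \to \lnot q), s):
            (p \to p): β-rule — branch into \lnot p  //  p.
              branch 1.1.1.1 (add \lnot p):
                (t \to \lnot q): β-rule — branch into \lnot t  //  \lnot q.
                  branch 1.1.1.1.1 (add \lnot t):
                    × closes — contains both t and \lnot t.
                  branch 1.1.1.1.2 (add \lnot q):
                    ○ open, literals {p=F, q=F, r=T, s=T, t=T}.
              branch 1.1.1.2 (add p):
                (t \to \lnot q): β-rule — branch into \lnot t  //  \lnot q.
                  branch 1.1.1.2.1 (add \lnot t):
                    × closes — contains both t and \lnot t.
                  branch 1.1.1.2.2 (add \lnot q):
                    ○ open, literals {p=T, q=F, r=T, s=T, t=T}.
          branch 1.1.2 (add \lnot (t \to \lnot q), \lnot s):
            \lnot (t \to \lnot q): α-rule — add t, \lnot \lnot q.
            (p \to p): β-rule — branch into \lnot p  //  p.
              branch 1.1.2.1 (add \lnot p):
                ○ open, literals {p=F, q=T, r=T, s=F, t=T}.
              branch 1.1.2.2 (add p):
                ○ open, literals {p=T, q=T, r=T, s=F, t=T}.
      branch 1.2 (add t):
        ((t \to \lnot q) \leftrightarrow s): β-rule — branch into (t \to \lnot q), s  //  \lnot (t \to \lnot q), \lnot s.
          branch 1.2.1 (add (t \to \lnot q), s):
            (t \to \lnot q): β-rule — branch into \lnot t  //  \lnot q.
              branch 1.2.1.1 (add \lnot t):
                × closes — contains both t and \lnot t.
              branch 1.2.1.2 (add \lnot q):
                ○ open, literals {q=F, r=T, s=T, t=T}.
          branch 1.2.2 (add \lnot (t \to \lnot q), \lnot s):
            \lnot (t \to \lnot q): α-rule — add t, \lnot \lnot q.
            ○ open, literals {q=T, r=T, s=F, t=T}.
  branch 2 (add \lnot ((p \to p) \lor t), \lnot ((r \land (t \land r)) \land ((t \to \lnot q) \leftrightarrow s))):
    \lnot ((p \to p) \lor t): α-rule — add \lnot (p \to p), \lnot t.
    \lnot (p \to p): α-rule — add p, \lnot p.
    × closes — contains both p and \lnot p.
4 branches closed, 6 open.
Each open branch fixes some atoms; the unmentioned ones are free. Counting distinct full assignments: branch {p=F, q=F, r=T, s=T, t=T} (none free) contributes 1 new; branch {p=T, q=F, r=T, s=T, t=T} (none free) contributes 1 new; branch {p=F, q=T, r=T, s=F, t=T} (none free) contributes 1 new; branch {p=T, q=T, r=T, s=F, t=T} (none free) contributes 1 new; branch {q=F, r=T, s=T, t=T} (p) contributes 0 new; branch {q=T, r=T, s=F, t=T} (p) contributes 0 new. Total: 4.

4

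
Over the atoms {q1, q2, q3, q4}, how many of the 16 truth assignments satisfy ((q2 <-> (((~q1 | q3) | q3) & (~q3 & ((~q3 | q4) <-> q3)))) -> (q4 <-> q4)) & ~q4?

Initial set: {(((q2 <-> (((~q1 | q3) | q3) & (~q3 & ((~q3 | q4) <-> q3)))) -> (q4 <-> q4)) & ~q4)}.
(((q2 <-> (((~q1 | q3) | q3) & (~q3 & ((~q3 | q4) <-> q3)))) -> (q4 <-> q4)) & ~q4): α-rule — add ((q2 <-> (((~q1 | q3) | q3) & (~q3 & ((~q3 | q4) <-> q3)))) -> (q4 <-> q4)), ~q4.
((q2 <-> (((~q1 | q3) | q3) & (~q3 & ((~q3 | q4) <-> q3)))) -> (q4 <-> q4)): β-rule — branch into ~(q2 <-> (((~q1 | q3) | q3) & (~q3 & ((~q3 | q4) <-> q3))))  //  (q4 <-> q4).
  branch 1 (add ~(q2 <-> (((~q1 | q3) | q3) & (~q3 & ((~q3 | q4) <-> q3))))):
    ~(q2 <-> (((~q1 | q3) | q3) & (~q3 & ((~q3 | q4) <-> q3)))): β-rule — branch into q2, ~(((~q1 | q3) | q3) & (~q3 & ((~q3 | q4) <-> q3)))  //  ~q2, (((~q1 | q3) | q3) & (~q3 & ((~q3 | q4) <-> q3))).
      branch 1.1 (add q2, ~(((~q1 | q3) | q3) & (~q3 & ((~q3 | q4) <-> q3)))):
        ~(((~q1 | q3) | q3) & (~q3 & ((~q3 | q4) <-> q3))): β-rule — branch into ~((~q1 | q3) | q3)  //  ~(~q3 & ((~q3 | q4) <-> q3)).
          branch 1.1.1 (add ~((~q1 | q3) | q3)):
            ~((~q1 | q3) | q3): α-rule — add ~(~q1 | q3), ~q3.
            ~(~q1 | q3): α-rule — add ~~q1, ~q3.
            ○ open, literals {q1=true, q2=true, q3=false, q4=false}.
          branch 1.1.2 (add ~(~q3 & ((~q3 | q4) <-> q3))):
            ~(~q3 & ((~q3 | q4) <-> q3)): β-rule — branch into ~~q3  //  ~((~q3 | q4) <-> q3).
              branch 1.1.2.1 (add ~~q3):
                ○ open, literals {q2=true, q3=true, q4=false}.
              branch 1.1.2.2 (add ~((~q3 | q4) <-> q3)):
                ~((~q3 | q4) <-> q3): β-rule — branch into (~q3 | q4), ~q3  //  ~(~q3 | q4), q3.
                  branch 1.1.2.2.1 (add (~q3 | q4), ~q3):
                    (~q3 | q4): β-rule — branch into ~q3  //  q4.
                      branch 1.1.2.2.1.1 (add ~q3):
                        ○ open, literals {q2=true, q3=false, q4=false}.
                      branch 1.1.2.2.1.2 (add q4):
                        × closes — contains both q4 and ~q4.
                  branch 1.1.2.2.2 (add ~(~q3 | q4), q3):
                    ~(~q3 | q4): α-rule — add ~~q3, ~q4.
                    ○ open, literals {q2=true, q3=true, q4=false}.
      branch 1.2 (add ~q2, (((~q1 | q3) | q3) & (~q3 & ((~q3 | q4) <-> q3)))):
        (((~q1 | q3) | q3) & (~q3 & ((~q3 | q4) <-> q3))): α-rule — add ((~q1 | q3) | q3), (~q3 & ((~q3 | q4) <-> q3)).
        (~q3 & ((~q3 | q4) <-> q3)): α-rule — add ~q3, ((~q3 | q4) <-> q3).
        ((~q1 | q3) | q3): β-rule — branch into (~q1 | q3)  //  q3.
          branch 1.2.1 (add (~q1 | q3)):
            ((~q3 | q4) <-> q3): β-rule — branch into (~q3 | q4), q3  //  ~(~q3 | q4), ~q3.
              branch 1.2.1.1 (add (~q3 | q4), q3):
                × closes — contains both q3 and ~q3.
              branch 1.2.1.2 (add ~(~q3 | q4), ~q3):
                ~(~q3 | q4): α-rule — add ~~q3, ~q4.
                × closes — contains both q3 and ~q3.
          branch 1.2.2 (add q3):
            × closes — contains both q3 and ~q3.
  branch 2 (add (q4 <-> q4)):
    (q4 <-> q4): β-rule — branch into q4, q4  //  ~q4, ~q4.
      branch 2.1 (add q4, q4):
        × closes — contains both q4 and ~q4.
      branch 2.2 (add ~q4, ~q4):
        ○ open, literals {q4=false}.
5 branches closed, 5 open.
Each open branch fixes some atoms; the unmentioned ones are free. Counting distinct full assignments: branch {q1=true, q2=true, q3=false, q4=false} (none free) contributes 1 new; branch {q2=true, q3=true, q4=false} (q1) contributes 2 new; branch {q2=true, q3=false, q4=false} (q1) contributes 1 new; branch {q2=true, q3=true, q4=false} (q1) contributes 0 new; branch {q4=false} (q1, q2, q3) contributes 4 new. Total: 8.

8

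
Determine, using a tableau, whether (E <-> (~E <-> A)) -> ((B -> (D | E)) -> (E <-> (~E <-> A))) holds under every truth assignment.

Assume the negation and expand:
Initial set: {~((E <-> (~E <-> A)) -> ((B -> (D | E)) -> (E <-> (~E <-> A))))}.
~((E <-> (~E <-> A)) -> ((B -> (D | E)) -> (E <-> (~E <-> A)))): α-rule — add (E <-> (~E <-> A)), ~((B -> (D | E)) -> (E <-> (~E <-> A))).
~((B -> (D | E)) -> (E <-> (~E <-> A))): α-rule — add (B -> (D | E)), ~(E <-> (~E <-> A)).
(E <-> (~E <-> A)): β-rule — branch into E, (~E <-> A)  //  ~E, ~(~E <-> A).
  branch 1 (add E, (~E <-> A)):
    (B -> (D | E)): β-rule — branch into ~B  //  (D | E).
      branch 1.1 (add ~B):
        ~(E <-> (~E <-> A)): β-rule — branch into E, ~(~E <-> A)  //  ~E, (~E <-> A).
          branch 1.1.1 (add E, ~(~E <-> A)):
            (~E <-> A): β-rule — branch into ~E, A  //  ~~E, ~A.
              branch 1.1.1.1 (add ~E, A):
                × closes — contains both E and ~E.
              branch 1.1.1.2 (add ~~E, ~A):
                ~(~E <-> A): β-rule — branch into ~E, ~A  //  ~~E, A.
                  branch 1.1.1.2.1 (add ~E, ~A):
                    × closes — contains both E and ~E.
                  branch 1.1.1.2.2 (add ~~E, A):
                    × closes — contains both A and ~A.
          branch 1.1.2 (add ~E, (~E <-> A)):
            × closes — contains both E and ~E.
      branch 1.2 (add (D | E)):
        ~(E <-> (~E <-> A)): β-rule — branch into E, ~(~E <-> A)  //  ~E, (~E <-> A).
          branch 1.2.1 (add E, ~(~E <-> A)):
            (~E <-> A): β-rule — branch into ~E, A  //  ~~E, ~A.
              branch 1.2.1.1 (add ~E, A):
                × closes — contains both E and ~E.
              branch 1.2.1.2 (add ~~E, ~A):
                (D | E): β-rule — branch into D  //  E.
                  branch 1.2.1.2.1 (add D):
                    ~(~E <-> A): β-rule — branch into ~E, ~A  //  ~~E, A.
                      branch 1.2.1.2.1.1 (add ~E, ~A):
                        × closes — contains both E and ~E.
                      branch 1.2.1.2.1.2 (add ~~E, A):
                        × closes — contains both A and ~A.
                  branch 1.2.1.2.2 (add E):
                    ~(~E <-> A): β-rule — branch into ~E, ~A  //  ~~E, A.
                      branch 1.2.1.2.2.1 (add ~E, ~A):
                        × closes — contains both E and ~E.
                      branch 1.2.1.2.2.2 (add ~~E, A):
                        × closes — contains both A and ~A.
          branch 1.2.2 (add ~E, (~E <-> A)):
            × closes — contains both E and ~E.
  branch 2 (add ~E, ~(~E <-> A)):
    (B -> (D | E)): β-rule — branch into ~B  //  (D | E).
      branch 2.1 (add ~B):
        ~(E <-> (~E <-> A)): β-rule — branch into E, ~(~E <-> A)  //  ~E, (~E <-> A).
          branch 2.1.1 (add E, ~(~E <-> A)):
            × closes — contains both E and ~E.
          branch 2.1.2 (add ~E, (~E <-> A)):
            ~(~E <-> A): β-rule — branch into ~E, ~A  //  ~~E, A.
              branch 2.1.2.1 (add ~E, ~A):
                (~E <-> A): β-rule — branch into ~E, A  //  ~~E, ~A.
                  branch 2.1.2.1.1 (add ~E, A):
                    × closes — contains both A and ~A.
                  branch 2.1.2.1.2 (add ~~E, ~A):
                    × closes — contains both E and ~E.
              branch 2.1.2.2 (add ~~E, A):
                × closes — contains both E and ~E.
      branch 2.2 (add (D | E)):
        ~(E <-> (~E <-> A)): β-rule — branch into E, ~(~E <-> A)  //  ~E, (~E <-> A).
          branch 2.2.1 (add E, ~(~E <-> A)):
            × closes — contains both E and ~E.
          branch 2.2.2 (add ~E, (~E <-> A)):
            ~(~E <-> A): β-rule — branch into ~E, ~A  //  ~~E, A.
              branch 2.2.2.1 (add ~E, ~A):
                (D | E): β-rule — branch into D  //  E.
                  branch 2.2.2.1.1 (add D):
                    (~E <-> A): β-rule — branch into ~E, A  //  ~~E, ~A.
                      branch 2.2.2.1.1.1 (add ~E, A):
                        × closes — contains both A and ~A.
                      branch 2.2.2.1.1.2 (add ~~E, ~A):
                        × closes — contains both E and ~E.
                  branch 2.2.2.1.2 (add E):
                    × closes — contains both E and ~E.
              branch 2.2.2.2 (add ~~E, A):
                × closes — contains both E and ~E.
All 19 branches close.
Every branch closed, so the negation is unsatisfiable and the formula is valid.

Valid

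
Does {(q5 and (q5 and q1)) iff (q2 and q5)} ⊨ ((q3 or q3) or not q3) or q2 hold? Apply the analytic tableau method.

Yes

Initial set: {T ((q5 and (q5 and q1)) iff (q2 and q5)); F (((q3 or q3) or not q3) or q2)}.
F (((q3 or q3) or not q3) or q2): α-rule — add F ((q3 or q3) or not q3), F q2.
F ((q3 or q3) or not q3): α-rule — add F (q3 or q3), F not q3.
F (q3 or q3): α-rule — add F q3, F q3.
× closes — contains both q3 and not q3.
All 1 branch closes.
Every branch closed, so the premises entail the conclusion.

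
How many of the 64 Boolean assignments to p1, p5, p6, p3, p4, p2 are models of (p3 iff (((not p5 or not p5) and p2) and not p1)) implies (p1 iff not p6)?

48

Initial set: {T ((p3 iff (((not p5 or not p5) and p2) and not p1)) implies (p1 iff not p6))}.
T ((p3 iff (((not p5 or not p5) and p2) and not p1)) implies (p1 iff not p6)): β-rule — branch into F (p3 iff (((not p5 or not p5) and p2) and not p1))  //  T (p1 iff not p6).
  branch 1 (add F (p3 iff (((not p5 or not p5) and p2) and not p1))):
    F (p3 iff (((not p5 or not p5) and p2) and not p1)): β-rule — branch into T p3, F (((not p5 or not p5) and p2) and not p1)  //  F p3, T (((not p5 or not p5) and p2) and not p1).
      branch 1.1 (add T p3, F (((not p5 or not p5) and p2) and not p1)):
        F (((not p5 or not p5) and p2) and not p1): β-rule — branch into F ((not p5 or not p5) and p2)  //  F not p1.
          branch 1.1.1 (add F ((not p5 or not p5) and p2)):
            F ((not p5 or not p5) and p2): β-rule — branch into F (not p5 or not p5)  //  F p2.
              branch 1.1.1.1 (add F (not p5 or not p5)):
                F (not p5 or not p5): α-rule — add F not p5, F not p5.
                ○ open, literals {p3=true, p5=true}.
              branch 1.1.1.2 (add F p2):
                ○ open, literals {p2=false, p3=true}.
          branch 1.1.2 (add F not p1):
            ○ open, literals {p1=true, p3=true}.
      branch 1.2 (add F p3, T (((not p5 or not p5) and p2) and not p1)):
        T (((not p5 or not p5) and p2) and not p1): α-rule — add T ((not p5 or not p5) and p2), T not p1.
        T ((not p5 or not p5) and p2): α-rule — add T (not p5 or not p5), T p2.
        T (not p5 or not p5): β-rule — branch into T not p5  //  T not p5.
          branch 1.2.1 (add T not p5):
            ○ open, literals {p1=false, p2=true, p3=false, p5=false}.
          branch 1.2.2 (add T not p5):
            ○ open, literals {p1=false, p2=true, p3=false, p5=false}.
  branch 2 (add T (p1 iff not p6)):
    T (p1 iff not p6): β-rule — branch into T p1, T not p6  //  F p1, F not p6.
      branch 2.1 (add T p1, T not p6):
        ○ open, literals {p1=true, p6=false}.
      branch 2.2 (add F p1, F not p6):
        ○ open, literals {p1=false, p6=true}.
0 branches closed, 7 open.
Each open branch fixes some atoms; the unmentioned ones are free. Counting distinct full assignments: branch {p3=true, p5=true} (p1, p6, p4, p2) contributes 16 new; branch {p2=false, p3=true} (p1, p5, p6, p4) contributes 8 new; branch {p1=true, p3=true} (p5, p6, p4, p2) contributes 4 new; branch {p1=false, p2=true, p3=false, p5=false} (p6, p4) contributes 4 new; branch {p1=false, p2=true, p3=false, p5=false} (p6, p4) contributes 0 new; branch {p1=true, p6=false} (p5, p3, p4, p2) contributes 8 new; branch {p1=false, p6=true} (p5, p3, p4, p2) contributes 8 new. Total: 48.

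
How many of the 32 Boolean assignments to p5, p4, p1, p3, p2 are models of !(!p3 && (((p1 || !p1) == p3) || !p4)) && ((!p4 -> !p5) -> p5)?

Initial set: {T (!(!p3 && (((p1 || !p1) == p3) || !p4)) && ((!p4 -> !p5) -> p5))}.
T (!(!p3 && (((p1 || !p1) == p3) || !p4)) && ((!p4 -> !p5) -> p5)): α-rule — add T !(!p3 && (((p1 || !p1) == p3) || !p4)), T ((!p4 -> !p5) -> p5).
T !(!p3 && (((p1 || !p1) == p3) || !p4)): β-rule — branch into F !p3  //  F (((p1 || !p1) == p3) || !p4).
  branch 1 (add F !p3):
    T ((!p4 -> !p5) -> p5): β-rule — branch into F (!p4 -> !p5)  //  T p5.
      branch 1.1 (add F (!p4 -> !p5)):
        F (!p4 -> !p5): α-rule — add T !p4, F !p5.
        ○ open, literals {p3=1, p4=0, p5=1}.
      branch 1.2 (add T p5):
        ○ open, literals {p3=1, p5=1}.
  branch 2 (add F (((p1 || !p1) == p3) || !p4)):
    F (((p1 || !p1) == p3) || !p4): α-rule — add F ((p1 || !p1) == p3), F !p4.
    T ((!p4 -> !p5) -> p5): β-rule — branch into F (!p4 -> !p5)  //  T p5.
      branch 2.1 (add F (!p4 -> !p5)):
        F (!p4 -> !p5): α-rule — add T !p4, F !p5.
        × closes — contains both p4 and !p4.
      branch 2.2 (add T p5):
        F ((p1 || !p1) == p3): β-rule — branch into T (p1 || !p1), F p3  //  F (p1 || !p1), T p3.
          branch 2.2.1 (add T (p1 || !p1), F p3):
            T (p1 || !p1): β-rule — branch into T p1  //  T !p1.
              branch 2.2.1.1 (add T p1):
                ○ open, literals {p1=1, p3=0, p4=1, p5=1}.
              branch 2.2.1.2 (add T !p1):
                ○ open, literals {p1=0, p3=0, p4=1, p5=1}.
          branch 2.2.2 (add F (p1 || !p1), T p3):
            F (p1 || !p1): α-rule — add F p1, F !p1.
            × closes — contains both p1 and !p1.
2 branches closed, 4 open.
Each open branch fixes some atoms; the unmentioned ones are free. Counting distinct full assignments: branch {p3=1, p4=0, p5=1} (p1, p2) contributes 4 new; branch {p3=1, p5=1} (p4, p1, p2) contributes 4 new; branch {p1=1, p3=0, p4=1, p5=1} (p2) contributes 2 new; branch {p1=0, p3=0, p4=1, p5=1} (p2) contributes 2 new. Total: 12.

12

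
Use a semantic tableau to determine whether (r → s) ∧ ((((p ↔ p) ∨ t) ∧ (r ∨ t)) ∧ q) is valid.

Assume the negation and expand:
Initial set: {F ((r → s) ∧ ((((p ↔ p) ∨ t) ∧ (r ∨ t)) ∧ q))}.
F ((r → s) ∧ ((((p ↔ p) ∨ t) ∧ (r ∨ t)) ∧ q)): β-rule — branch into F (r → s)  //  F ((((p ↔ p) ∨ t) ∧ (r ∨ t)) ∧ q).
  branch 1 (add F (r → s)):
    F (r → s): α-rule — add T r, F s.
    ○ open, literals {r=T, s=F}.
  branch 2 (add F ((((p ↔ p) ∨ t) ∧ (r ∨ t)) ∧ q)):
    F ((((p ↔ p) ∨ t) ∧ (r ∨ t)) ∧ q): β-rule — branch into F (((p ↔ p) ∨ t) ∧ (r ∨ t))  //  F q.
      branch 2.1 (add F (((p ↔ p) ∨ t) ∧ (r ∨ t))):
        F (((p ↔ p) ∨ t) ∧ (r ∨ t)): β-rule — branch into F ((p ↔ p) ∨ t)  //  F (r ∨ t).
          branch 2.1.1 (add F ((p ↔ p) ∨ t)):
            F ((p ↔ p) ∨ t): α-rule — add F (p ↔ p), F t.
            F (p ↔ p): β-rule — branch into T p, F p  //  F p, T p.
              branch 2.1.1.1 (add T p, F p):
                × closes — contains both p and ¬p.
              branch 2.1.1.2 (add F p, T p):
                × closes — contains both p and ¬p.
          branch 2.1.2 (add F (r ∨ t)):
            F (r ∨ t): α-rule — add F r, F t.
            ○ open, literals {r=F, t=F}.
      branch 2.2 (add F q):
        ○ open, literals {q=F}.
2 branches closed, 3 open.
An open branch gives a countermodel: r=T, s=F (unmentioned atoms arbitrary); under it the original formula is false.

Not valid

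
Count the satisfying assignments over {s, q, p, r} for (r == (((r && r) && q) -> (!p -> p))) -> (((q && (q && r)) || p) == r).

Initial set: {((r == (((r && r) && q) -> (!p -> p))) -> (((q && (q && r)) || p) == r))}.
((r == (((r && r) && q) -> (!p -> p))) -> (((q && (q && r)) || p) == r)): β-rule — branch into !(r == (((r && r) && q) -> (!p -> p)))  //  (((q && (q && r)) || p) == r).
  branch 1 (add !(r == (((r && r) && q) -> (!p -> p)))):
    !(r == (((r && r) && q) -> (!p -> p))): β-rule — branch into r, !(((r && r) && q) -> (!p -> p))  //  !r, (((r && r) && q) -> (!p -> p)).
      branch 1.1 (add r, !(((r && r) && q) -> (!p -> p))):
        !(((r && r) && q) -> (!p -> p)): α-rule — add ((r && r) && q), !(!p -> p).
        ((r && r) && q): α-rule — add (r && r), q.
        !(!p -> p): α-rule — add !p, !p.
        (r && r): α-rule — add r, r.
        ○ open, literals {p=0, q=1, r=1}.
      branch 1.2 (add !r, (((r && r) && q) -> (!p -> p))):
        (((r && r) && q) -> (!p -> p)): β-rule — branch into !((r && r) && q)  //  (!p -> p).
          branch 1.2.1 (add !((r && r) && q)):
            !((r && r) && q): β-rule — branch into !(r && r)  //  !q.
              branch 1.2.1.1 (add !(r && r)):
                !(r && r): β-rule — branch into !r  //  !r.
                  branch 1.2.1.1.1 (add !r):
                    ○ open, literals {r=0}.
                  branch 1.2.1.1.2 (add !r):
                    ○ open, literals {r=0}.
              branch 1.2.1.2 (add !q):
                ○ open, literals {q=0, r=0}.
          branch 1.2.2 (add (!p -> p)):
            (!p -> p): β-rule — branch into !!p  //  p.
              branch 1.2.2.1 (add !!p):
                ○ open, literals {p=1, r=0}.
              branch 1.2.2.2 (add p):
                ○ open, literals {p=1, r=0}.
  branch 2 (add (((q && (q && r)) || p) == r)):
    (((q && (q && r)) || p) == r): β-rule — branch into ((q && (q && r)) || p), r  //  !((q && (q && r)) || p), !r.
      branch 2.1 (add ((q && (q && r)) || p), r):
        ((q && (q && r)) || p): β-rule — branch into (q && (q && r))  //  p.
          branch 2.1.1 (add (q && (q && r))):
            (q && (q && r)): α-rule — add q, (q && r).
            (q && r): α-rule — add q, r.
            ○ open, literals {q=1, r=1}.
          branch 2.1.2 (add p):
            ○ open, literals {p=1, r=1}.
      branch 2.2 (add !((q && (q && r)) || p), !r):
        !((q && (q && r)) || p): α-rule — add !(q && (q && r)), !p.
        !(q && (q && r)): β-rule — branch into !q  //  !(q && r).
          branch 2.2.1 (add !q):
            ○ open, literals {p=0, q=0, r=0}.
          branch 2.2.2 (add !(q && r)):
            !(q && r): β-rule — branch into !q  //  !r.
              branch 2.2.2.1 (add !q):
                ○ open, literals {p=0, q=0, r=0}.
              branch 2.2.2.2 (add !r):
                ○ open, literals {p=0, r=0}.
0 branches closed, 11 open.
Each open branch fixes some atoms; the unmentioned ones are free. Counting distinct full assignments: branch {p=0, q=1, r=1} (s) contributes 2 new; branch {r=0} (s, q, p) contributes 8 new; branch {r=0} (s, q, p) contributes 0 new; branch {q=0, r=0} (s, p) contributes 0 new; branch {p=1, r=0} (s, q) contributes 0 new; branch {p=1, r=0} (s, q) contributes 0 new; branch {q=1, r=1} (s, p) contributes 2 new; branch {p=1, r=1} (s, q) contributes 2 new; branch {p=0, q=0, r=0} (s) contributes 0 new; branch {p=0, q=0, r=0} (s) contributes 0 new; branch {p=0, r=0} (s, q) contributes 0 new. Total: 14.

14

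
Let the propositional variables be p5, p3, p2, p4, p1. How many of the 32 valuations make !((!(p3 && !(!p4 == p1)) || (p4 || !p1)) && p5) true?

16

Initial set: {!((!(p3 && !(!p4 == p1)) || (p4 || !p1)) && p5)}.
!((!(p3 && !(!p4 == p1)) || (p4 || !p1)) && p5): β-rule — branch into !(!(p3 && !(!p4 == p1)) || (p4 || !p1))  //  !p5.
  branch 1 (add !(!(p3 && !(!p4 == p1)) || (p4 || !p1))):
    !(!(p3 && !(!p4 == p1)) || (p4 || !p1)): α-rule — add !!(p3 && !(!p4 == p1)), !(p4 || !p1).
    !!(p3 && !(!p4 == p1)): α-rule — add p3, !(!p4 == p1).
    !(p4 || !p1): α-rule — add !p4, !!p1.
    !(!p4 == p1): β-rule — branch into !p4, !p1  //  !!p4, p1.
      branch 1.1 (add !p4, !p1):
        × closes — contains both p1 and !p1.
      branch 1.2 (add !!p4, p1):
        × closes — contains both p4 and !p4.
  branch 2 (add !p5):
    ○ open, literals {p5=F}.
2 branches closed, 1 open.
Each open branch fixes some atoms; the unmentioned ones are free. Counting distinct full assignments: branch {p5=F} (p3, p2, p4, p1) contributes 16 new. Total: 16.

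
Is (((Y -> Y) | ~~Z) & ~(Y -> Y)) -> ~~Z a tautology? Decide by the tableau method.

Valid

Assume the negation and expand:
Initial set: {~((((Y -> Y) | ~~Z) & ~(Y -> Y)) -> ~~Z)}.
~((((Y -> Y) | ~~Z) & ~(Y -> Y)) -> ~~Z): α-rule — add (((Y -> Y) | ~~Z) & ~(Y -> Y)), ~~~Z.
(((Y -> Y) | ~~Z) & ~(Y -> Y)): α-rule — add ((Y -> Y) | ~~Z), ~(Y -> Y).
~~~Z: drop double negation, giving ~Z.
~(Y -> Y): α-rule — add Y, ~Y.
× closes — contains both Y and ~Y.
All 1 branch closes.
Every branch closed, so the negation is unsatisfiable and the formula is valid.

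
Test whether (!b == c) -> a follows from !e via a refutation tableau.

Initial set: {!e; !((!b == c) -> a)}.
!((!b == c) -> a): α-rule — add (!b == c), !a.
(!b == c): β-rule — branch into !b, c  //  !!b, !c.
  branch 1 (add !b, c):
    ○ open, literals {a=0, b=0, c=1, e=0}.
  branch 2 (add !!b, !c):
    ○ open, literals {a=0, b=1, c=0, e=0}.
0 branches closed, 2 open.
An open branch gives a countermodel: a=0, b=0, c=1, e=0 (unmentioned atoms arbitrary); the premises hold there but the conclusion fails.

No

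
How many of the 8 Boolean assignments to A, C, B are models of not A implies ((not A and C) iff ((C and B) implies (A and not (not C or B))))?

Initial set: {T (not A implies ((not A and C) iff ((C and B) implies (A and not (not C or B)))))}.
T (not A implies ((not A and C) iff ((C and B) implies (A and not (not C or B))))): β-rule — branch into F not A  //  T ((not A and C) iff ((C and B) implies (A and not (not C or B)))).
  branch 1 (add F not A):
    ○ open, literals {A=1}.
  branch 2 (add T ((not A and C) iff ((C and B) implies (A and not (not C or B))))):
    T ((not A and C) iff ((C and B) implies (A and not (not C or B)))): β-rule — branch into T (not A and C), T ((C and B) implies (A and not (not C or B)))  //  F (not A and C), F ((C and B) implies (A and not (not C or B))).
      branch 2.1 (add T (not A and C), T ((C and B) implies (A and not (not C or B)))):
        T (not A and C): α-rule — add T not A, T C.
        T ((C and B) implies (A and not (not C or B))): β-rule — branch into F (C and B)  //  T (A and not (not C or B)).
          branch 2.1.1 (add F (C and B)):
            F (C and B): β-rule — branch into F C  //  F B.
              branch 2.1.1.1 (add F C):
                × closes — contains both C and not C.
              branch 2.1.1.2 (add F B):
                ○ open, literals {A=0, B=0, C=1}.
          branch 2.1.2 (add T (A and not (not C or B))):
            T (A and not (not C or B)): α-rule — add T A, T not (not C or B).
            × closes — contains both A and not A.
      branch 2.2 (add F (not A and C), F ((C and B) implies (A and not (not C or B)))):
        F ((C and B) implies (A and not (not C or B))): α-rule — add T (C and B), F (A and not (not C or B)).
        T (C and B): α-rule — add T C, T B.
        F (not A and C): β-rule — branch into F not A  //  F C.
          branch 2.2.1 (add F not A):
            F (A and not (not C or B)): β-rule — branch into F A  //  F not (not C or B).
              branch 2.2.1.1 (add F A):
                × closes — contains both A and not A.
              branch 2.2.1.2 (add F not (not C or B)):
                F not (not C or B): β-rule — branch into T not C  //  T B.
                  branch 2.2.1.2.1 (add T not C):
                    × closes — contains both C and not C.
                  branch 2.2.1.2.2 (add T B):
                    ○ open, literals {A=1, B=1, C=1}.
          branch 2.2.2 (add F C):
            × closes — contains both C and not C.
5 branches closed, 3 open.
Each open branch fixes some atoms; the unmentioned ones are free. Counting distinct full assignments: branch {A=1} (C, B) contributes 4 new; branch {A=0, B=0, C=1} (none free) contributes 1 new; branch {A=1, B=1, C=1} (none free) contributes 0 new. Total: 5.

5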